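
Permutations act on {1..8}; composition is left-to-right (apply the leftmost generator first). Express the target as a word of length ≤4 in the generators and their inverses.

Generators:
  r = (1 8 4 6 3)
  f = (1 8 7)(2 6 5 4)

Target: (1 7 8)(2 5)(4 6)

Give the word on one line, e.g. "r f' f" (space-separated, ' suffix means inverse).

f f

  after f: (1 8 7)(2 6 5 4)
  after f: (1 7 8)(2 5)(4 6)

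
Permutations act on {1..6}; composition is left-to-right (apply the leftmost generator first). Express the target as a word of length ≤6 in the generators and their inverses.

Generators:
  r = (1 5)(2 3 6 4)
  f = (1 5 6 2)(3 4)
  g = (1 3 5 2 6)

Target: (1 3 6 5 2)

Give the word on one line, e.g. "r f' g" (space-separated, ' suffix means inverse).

  after f': (1 2 6 5)(3 4)
  after g: (1 6 2)(3 4 5)
  after f: (1 2 5 4 6)
  after r: (1 3 6 5 2)

f' g f r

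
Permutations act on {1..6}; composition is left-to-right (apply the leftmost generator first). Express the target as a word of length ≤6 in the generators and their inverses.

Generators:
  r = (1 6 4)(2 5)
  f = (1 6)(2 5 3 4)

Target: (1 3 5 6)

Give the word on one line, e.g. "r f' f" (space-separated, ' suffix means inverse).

r' f' r r

  after r': (1 4 6)(2 5)
  after f': (1 3 5 4)
  after r: (1 3 2 5)(4 6)
  after r: (1 3 5 6)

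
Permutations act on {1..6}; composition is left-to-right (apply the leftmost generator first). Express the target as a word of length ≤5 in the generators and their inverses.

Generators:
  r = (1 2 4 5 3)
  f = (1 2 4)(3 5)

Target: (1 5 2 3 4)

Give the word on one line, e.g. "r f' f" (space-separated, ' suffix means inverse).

  after r: (1 2 4 5 3)
  after r: (1 4 3 2 5)
  after r: (1 5 2 3 4)

r r r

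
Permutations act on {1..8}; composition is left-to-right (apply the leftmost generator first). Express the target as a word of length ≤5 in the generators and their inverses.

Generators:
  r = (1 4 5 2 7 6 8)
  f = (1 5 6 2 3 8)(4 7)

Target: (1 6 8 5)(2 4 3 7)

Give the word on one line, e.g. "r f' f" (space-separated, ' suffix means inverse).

r' f' r f' f'

  after r': (1 8 6 7 2 5 4)
  after f': (1 3 2)(4 8 5 7 6)
  after r: (1 3 7 8 2 4)(5 6)
  after f': (1 2 7 3 4 8 6)
  after f': (1 6 8 5)(2 4 3 7)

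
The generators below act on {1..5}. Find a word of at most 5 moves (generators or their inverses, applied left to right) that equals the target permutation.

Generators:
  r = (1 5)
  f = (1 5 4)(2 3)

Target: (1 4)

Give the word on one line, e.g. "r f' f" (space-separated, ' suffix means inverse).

f r f'

  after f: (1 5 4)(2 3)
  after r: (2 3)(4 5)
  after f': (1 4)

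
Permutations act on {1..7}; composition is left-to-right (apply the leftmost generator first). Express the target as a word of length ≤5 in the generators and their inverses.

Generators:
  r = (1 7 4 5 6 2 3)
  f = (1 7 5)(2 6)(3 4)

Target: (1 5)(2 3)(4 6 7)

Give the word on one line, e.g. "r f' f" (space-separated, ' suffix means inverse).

r' f r

  after r': (1 3 2 6 5 4 7)
  after f: (1 4 5 3 6)
  after r: (1 5)(2 3)(4 6 7)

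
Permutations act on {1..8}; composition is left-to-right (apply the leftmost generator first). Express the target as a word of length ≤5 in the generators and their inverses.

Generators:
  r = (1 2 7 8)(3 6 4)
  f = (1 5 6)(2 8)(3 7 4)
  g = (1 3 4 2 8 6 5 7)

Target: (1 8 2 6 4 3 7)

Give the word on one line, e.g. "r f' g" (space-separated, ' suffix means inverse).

g f r' f'

  after g: (1 3 4 2 8 6 5 7)
  after f: (1 7 5 4 8)
  after r': (1 2)(3 4 7 5 6)
  after f': (1 8 2 6 4 3 7)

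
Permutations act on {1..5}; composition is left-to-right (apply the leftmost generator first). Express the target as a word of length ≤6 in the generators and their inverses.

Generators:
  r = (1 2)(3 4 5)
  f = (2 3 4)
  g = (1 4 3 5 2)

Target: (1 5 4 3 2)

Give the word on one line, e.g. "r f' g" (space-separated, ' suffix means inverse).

f r' f' g r'

  after f: (2 3 4)
  after r': (1 2 5 4)
  after f': (1 4)(2 5 3)
  after g: (1 3)
  after r': (1 5 4 3 2)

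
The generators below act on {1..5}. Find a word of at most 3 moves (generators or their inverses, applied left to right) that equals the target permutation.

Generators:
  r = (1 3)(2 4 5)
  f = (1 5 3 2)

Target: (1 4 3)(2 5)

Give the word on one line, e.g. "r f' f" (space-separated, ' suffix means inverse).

f' r f

  after f': (1 2 3 5)
  after r: (1 4 5 3 2)
  after f: (1 4 3)(2 5)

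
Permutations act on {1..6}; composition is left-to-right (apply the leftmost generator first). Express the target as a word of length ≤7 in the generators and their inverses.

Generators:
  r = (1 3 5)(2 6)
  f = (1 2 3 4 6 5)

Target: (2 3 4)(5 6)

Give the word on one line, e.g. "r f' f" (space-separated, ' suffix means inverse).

  after r: (1 3 5)(2 6)
  after f: (1 4 6 3)(2 5)
  after f: (1 6 4 5 3 2)
  after f: (1 5 4)
  after f: (2 3 4)(5 6)

r f f f f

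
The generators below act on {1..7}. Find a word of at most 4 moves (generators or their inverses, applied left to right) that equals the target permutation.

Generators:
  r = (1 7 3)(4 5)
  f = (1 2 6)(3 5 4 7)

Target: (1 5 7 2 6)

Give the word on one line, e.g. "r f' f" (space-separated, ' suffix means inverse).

r' f

  after r': (1 3 7)(4 5)
  after f: (1 5 7 2 6)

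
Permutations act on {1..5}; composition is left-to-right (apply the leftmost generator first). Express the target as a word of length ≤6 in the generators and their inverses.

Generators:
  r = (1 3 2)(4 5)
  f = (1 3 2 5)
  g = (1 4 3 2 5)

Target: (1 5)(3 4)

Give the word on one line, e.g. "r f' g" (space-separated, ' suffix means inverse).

  after f': (1 5 2 3)
  after r': (1 4 5 3 2)
  after f: (1 4)(2 3 5)
  after r: (1 5)(3 4)

f' r' f r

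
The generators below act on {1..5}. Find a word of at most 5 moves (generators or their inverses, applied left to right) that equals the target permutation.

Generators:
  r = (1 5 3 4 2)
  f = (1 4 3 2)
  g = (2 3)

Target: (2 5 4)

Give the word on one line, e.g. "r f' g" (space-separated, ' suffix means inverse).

  after r: (1 5 3 4 2)
  after f': (1 5 4 3)
  after r: (1 3 5 2)
  after g': (1 2)(3 5)
  after r: (2 5 4)

r f' r g' r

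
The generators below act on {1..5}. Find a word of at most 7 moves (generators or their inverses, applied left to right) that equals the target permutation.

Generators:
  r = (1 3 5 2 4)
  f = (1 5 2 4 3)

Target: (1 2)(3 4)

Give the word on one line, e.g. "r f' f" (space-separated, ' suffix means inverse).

  after f': (1 3 4 2 5)
  after r: (1 5 3)
  after f': (2 5 4)
  after r': (1 4 5 2 3)
  after r': (1 2)(3 4)

f' r f' r' r'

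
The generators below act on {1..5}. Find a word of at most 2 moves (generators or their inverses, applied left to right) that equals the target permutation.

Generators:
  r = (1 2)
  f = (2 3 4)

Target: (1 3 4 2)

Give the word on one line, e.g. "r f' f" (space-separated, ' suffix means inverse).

  after r: (1 2)
  after f: (1 3 4 2)

r f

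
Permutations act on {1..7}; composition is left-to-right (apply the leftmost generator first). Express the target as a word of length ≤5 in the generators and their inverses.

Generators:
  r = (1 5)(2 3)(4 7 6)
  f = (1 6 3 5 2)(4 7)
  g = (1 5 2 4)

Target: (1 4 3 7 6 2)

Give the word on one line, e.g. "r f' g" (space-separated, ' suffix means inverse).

  after g: (1 5 2 4)
  after f': (1 3 6)(2 7 4)
  after r': (1 2 4 3 7 6 5)
  after g: (1 4 3 7 6 2)

g f' r' g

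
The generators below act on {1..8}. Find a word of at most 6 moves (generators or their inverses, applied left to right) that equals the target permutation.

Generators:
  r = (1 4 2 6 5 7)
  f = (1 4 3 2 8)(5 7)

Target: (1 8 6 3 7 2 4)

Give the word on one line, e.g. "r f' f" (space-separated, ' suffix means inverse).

  after f: (1 4 3 2 8)(5 7)
  after r': (2 8 7 6)(3 4)
  after f': (1 8 5 7 6 3)
  after r': (1 8 6 3 7 2 4)

f r' f' r'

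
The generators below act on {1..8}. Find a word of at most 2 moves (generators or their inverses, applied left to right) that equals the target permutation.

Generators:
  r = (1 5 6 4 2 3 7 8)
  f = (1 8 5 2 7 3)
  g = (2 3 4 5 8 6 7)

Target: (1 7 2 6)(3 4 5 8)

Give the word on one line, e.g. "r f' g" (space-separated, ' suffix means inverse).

r' r'

  after r': (1 8 7 3 2 4 6 5)
  after r': (1 7 2 6)(3 4 5 8)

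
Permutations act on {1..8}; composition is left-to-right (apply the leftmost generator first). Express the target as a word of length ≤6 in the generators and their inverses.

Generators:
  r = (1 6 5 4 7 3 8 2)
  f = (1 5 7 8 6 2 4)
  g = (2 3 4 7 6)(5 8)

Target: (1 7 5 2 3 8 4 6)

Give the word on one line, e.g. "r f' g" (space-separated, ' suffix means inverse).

  after r: (1 6 5 4 7 3 8 2)
  after f: (1 2 5)(3 6 7)(4 8)
  after g: (1 3 2 8 7 4 5)
  after r': (1 7 5 2 3 8 4 6)

r f g r'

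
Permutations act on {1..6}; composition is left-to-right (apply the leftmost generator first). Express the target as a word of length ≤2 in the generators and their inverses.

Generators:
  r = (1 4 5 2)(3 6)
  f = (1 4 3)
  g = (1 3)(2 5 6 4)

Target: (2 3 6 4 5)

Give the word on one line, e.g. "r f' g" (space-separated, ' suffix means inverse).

r f'

  after r: (1 4 5 2)(3 6)
  after f': (2 3 6 4 5)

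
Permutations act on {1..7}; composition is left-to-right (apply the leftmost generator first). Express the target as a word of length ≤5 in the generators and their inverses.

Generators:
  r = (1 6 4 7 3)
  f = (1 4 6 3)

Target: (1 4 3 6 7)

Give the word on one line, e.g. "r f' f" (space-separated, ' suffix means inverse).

  after r': (1 3 7 4 6)
  after f: (3 7 6 4)
  after r: (1 6 7 4)
  after f': (1 4 3 6 7)

r' f r f'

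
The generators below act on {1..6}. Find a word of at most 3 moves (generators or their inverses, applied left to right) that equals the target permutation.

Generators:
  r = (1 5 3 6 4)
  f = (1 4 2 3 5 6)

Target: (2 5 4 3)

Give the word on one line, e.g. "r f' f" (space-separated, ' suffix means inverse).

  after f': (1 6 5 3 2 4)
  after r: (1 4 5 6 3 2)
  after r: (2 5 4 3)

f' r r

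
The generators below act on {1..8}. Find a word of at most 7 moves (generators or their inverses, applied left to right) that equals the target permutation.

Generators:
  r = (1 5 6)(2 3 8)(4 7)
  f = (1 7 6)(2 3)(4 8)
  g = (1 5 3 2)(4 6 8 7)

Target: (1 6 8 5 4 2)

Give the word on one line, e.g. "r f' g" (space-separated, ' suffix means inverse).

  after r': (1 6 5)(2 8 3)(4 7)
  after f: (2 4 6 5 7 8)
  after g: (1 5 4 8)(2 6 3)
  after r': (2 5 7 4 3 8 6)
  after r': (1 6 8 5 4 2)

r' f g r' r'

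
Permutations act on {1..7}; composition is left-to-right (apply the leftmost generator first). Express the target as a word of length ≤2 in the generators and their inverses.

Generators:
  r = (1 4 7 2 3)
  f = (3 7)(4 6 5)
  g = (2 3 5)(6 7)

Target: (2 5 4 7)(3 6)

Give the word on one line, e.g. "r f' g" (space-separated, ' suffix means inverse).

  after f: (3 7)(4 6 5)
  after g': (2 5 4 7)(3 6)

f g'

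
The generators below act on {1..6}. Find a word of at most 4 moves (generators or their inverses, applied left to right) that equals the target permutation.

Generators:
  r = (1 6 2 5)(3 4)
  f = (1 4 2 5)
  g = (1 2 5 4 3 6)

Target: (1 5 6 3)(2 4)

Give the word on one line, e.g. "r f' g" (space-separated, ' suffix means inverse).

  after g': (1 6 3 4 5 2)
  after f: (1 6 3 2 4)
  after r': (2 3 6 4 5)
  after r': (1 5 6 3)(2 4)

g' f r' r'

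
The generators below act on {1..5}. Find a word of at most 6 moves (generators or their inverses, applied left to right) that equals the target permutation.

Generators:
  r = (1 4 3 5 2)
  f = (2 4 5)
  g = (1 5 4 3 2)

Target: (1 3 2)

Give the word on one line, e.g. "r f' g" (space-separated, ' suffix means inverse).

  after g': (1 2 3 4 5)
  after g': (1 3 5 2 4)
  after r: (1 5)(2 3)
  after r: (1 2 5 4 3)
  after g': (1 3 2)

g' g' r r g'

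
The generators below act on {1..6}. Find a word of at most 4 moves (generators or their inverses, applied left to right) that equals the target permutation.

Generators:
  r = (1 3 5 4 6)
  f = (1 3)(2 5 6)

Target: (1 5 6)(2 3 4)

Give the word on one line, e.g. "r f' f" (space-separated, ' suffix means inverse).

  after f: (1 3)(2 5 6)
  after r': (2 3 6)(4 5)
  after f': (1 3 5 4 2)
  after r: (1 5 6)(2 3 4)

f r' f' r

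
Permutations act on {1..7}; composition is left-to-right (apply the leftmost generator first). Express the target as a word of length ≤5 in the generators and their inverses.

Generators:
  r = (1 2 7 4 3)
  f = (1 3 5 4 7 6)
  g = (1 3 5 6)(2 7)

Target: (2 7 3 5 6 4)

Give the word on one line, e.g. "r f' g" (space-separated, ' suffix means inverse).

f' g g r

  after f': (1 6 7 4 5 3)
  after g: (2 7 4 6)
  after g: (1 3 5 6 7 4)
  after r: (2 7 3 5 6 4)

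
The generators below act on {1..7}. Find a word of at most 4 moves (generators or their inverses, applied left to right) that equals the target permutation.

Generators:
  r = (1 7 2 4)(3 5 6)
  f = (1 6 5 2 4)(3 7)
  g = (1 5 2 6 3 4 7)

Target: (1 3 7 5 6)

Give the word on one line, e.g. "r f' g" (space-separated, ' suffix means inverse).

r' r' r' f'

  after r': (1 4 2 7)(3 6 5)
  after r': (1 2)(3 5 6)(4 7)
  after r': (1 7 2 4)
  after f': (1 3 7 5 6)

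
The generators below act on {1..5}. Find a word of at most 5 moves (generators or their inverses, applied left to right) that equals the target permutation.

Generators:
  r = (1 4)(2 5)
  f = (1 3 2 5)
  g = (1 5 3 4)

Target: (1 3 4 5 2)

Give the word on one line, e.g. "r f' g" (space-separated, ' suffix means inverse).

f' r' f'

  after f': (1 5 2 3)
  after r': (1 2 3 4)
  after f': (1 3 4 5 2)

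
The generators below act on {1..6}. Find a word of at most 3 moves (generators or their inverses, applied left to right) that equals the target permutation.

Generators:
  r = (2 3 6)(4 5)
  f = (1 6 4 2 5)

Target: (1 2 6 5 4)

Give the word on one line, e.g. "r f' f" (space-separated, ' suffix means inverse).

  after f': (1 5 2 4 6)
  after f': (1 2 6 5 4)

f' f'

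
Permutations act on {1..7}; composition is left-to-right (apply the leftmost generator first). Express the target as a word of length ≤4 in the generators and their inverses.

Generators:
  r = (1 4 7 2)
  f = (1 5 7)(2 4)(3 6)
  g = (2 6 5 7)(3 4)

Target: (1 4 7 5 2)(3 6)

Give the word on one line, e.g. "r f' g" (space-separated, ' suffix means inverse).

f' r'

  after f': (1 7 5)(2 4)(3 6)
  after r': (1 4 7 5 2)(3 6)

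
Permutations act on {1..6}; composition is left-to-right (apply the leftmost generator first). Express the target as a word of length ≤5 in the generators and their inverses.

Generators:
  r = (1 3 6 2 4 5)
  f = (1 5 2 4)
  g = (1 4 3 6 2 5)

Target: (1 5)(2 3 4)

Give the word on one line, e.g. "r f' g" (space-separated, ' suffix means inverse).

  after r: (1 3 6 2 4 5)
  after g': (1 4 2)
  after g': (2 5)(3 4 6)
  after f': (1 4 6 3 2)
  after r: (1 5)(2 3 4)

r g' g' f' r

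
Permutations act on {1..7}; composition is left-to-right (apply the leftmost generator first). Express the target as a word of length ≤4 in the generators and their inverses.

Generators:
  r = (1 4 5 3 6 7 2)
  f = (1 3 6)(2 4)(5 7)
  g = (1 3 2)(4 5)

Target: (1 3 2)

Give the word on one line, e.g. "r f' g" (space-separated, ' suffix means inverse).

  after g': (1 2 3)(4 5)
  after g': (1 3 2)

g' g'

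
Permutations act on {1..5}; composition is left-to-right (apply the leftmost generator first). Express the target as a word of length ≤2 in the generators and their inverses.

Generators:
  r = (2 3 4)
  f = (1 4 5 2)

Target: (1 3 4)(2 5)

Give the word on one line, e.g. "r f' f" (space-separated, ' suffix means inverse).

f' r

  after f': (1 2 5 4)
  after r: (1 3 4)(2 5)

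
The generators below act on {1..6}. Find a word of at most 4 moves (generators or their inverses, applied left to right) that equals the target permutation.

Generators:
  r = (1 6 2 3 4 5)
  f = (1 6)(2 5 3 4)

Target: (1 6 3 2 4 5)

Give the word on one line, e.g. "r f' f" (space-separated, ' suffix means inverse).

f' r' f

  after f': (1 6)(2 4 3 5)
  after r': (2 3 4)(5 6)
  after f: (1 6 3 2 4 5)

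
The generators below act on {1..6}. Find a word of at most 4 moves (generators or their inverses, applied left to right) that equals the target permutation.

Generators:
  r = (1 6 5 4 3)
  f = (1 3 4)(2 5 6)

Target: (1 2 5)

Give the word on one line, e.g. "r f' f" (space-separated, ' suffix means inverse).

r f

  after r: (1 6 5 4 3)
  after f: (1 2 5)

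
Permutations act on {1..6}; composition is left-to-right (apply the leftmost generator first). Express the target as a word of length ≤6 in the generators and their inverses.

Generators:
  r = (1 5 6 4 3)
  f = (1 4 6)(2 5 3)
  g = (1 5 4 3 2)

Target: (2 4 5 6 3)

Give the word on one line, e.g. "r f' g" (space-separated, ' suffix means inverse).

f r' g r f'

  after f: (1 4 6)(2 5 3)
  after r': (1 6 3 2)(4 5)
  after g: (1 6 2 5 3)
  after r: (1 4 3 5)(2 6)
  after f': (2 4 5 6 3)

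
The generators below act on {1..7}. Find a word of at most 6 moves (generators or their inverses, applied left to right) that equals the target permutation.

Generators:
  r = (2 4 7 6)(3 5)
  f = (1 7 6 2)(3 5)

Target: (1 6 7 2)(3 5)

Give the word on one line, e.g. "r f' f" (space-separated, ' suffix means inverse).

r f' f' r f'

  after r: (2 4 7 6)(3 5)
  after f': (1 2 4)
  after f': (1 6 7)(2 4)(3 5)
  after r: (1 2 7)
  after f': (1 6 7 2)(3 5)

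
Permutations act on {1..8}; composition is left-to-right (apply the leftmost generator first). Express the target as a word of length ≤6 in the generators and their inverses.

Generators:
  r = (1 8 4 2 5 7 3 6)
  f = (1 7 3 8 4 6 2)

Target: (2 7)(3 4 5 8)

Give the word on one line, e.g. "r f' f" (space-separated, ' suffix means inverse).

r' f' f' r'

  after r': (1 6 3 7 5 2 4 8)
  after f': (1 4 3)(2 8)(5 6 7)
  after f': (1 8 6)(2 3)(4 7 5)
  after r': (2 7)(3 4 5 8)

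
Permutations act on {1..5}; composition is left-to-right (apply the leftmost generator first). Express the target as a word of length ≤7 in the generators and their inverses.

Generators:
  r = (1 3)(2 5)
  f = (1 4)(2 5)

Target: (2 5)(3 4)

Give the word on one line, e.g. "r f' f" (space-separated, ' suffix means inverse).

f' r f' r' r'

  after f': (1 4)(2 5)
  after r: (1 4 3)
  after f': (2 5)(3 4)
  after r': (1 3 4)
  after r': (2 5)(3 4)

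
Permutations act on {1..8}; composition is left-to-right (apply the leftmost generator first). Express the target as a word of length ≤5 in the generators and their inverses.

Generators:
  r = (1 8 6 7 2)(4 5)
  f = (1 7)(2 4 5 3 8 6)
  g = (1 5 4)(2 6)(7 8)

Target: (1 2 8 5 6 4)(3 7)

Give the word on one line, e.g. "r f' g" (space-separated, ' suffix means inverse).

  after f: (1 7)(2 4 5 3 8 6)
  after g': (1 8 2 5 3 7 4)
  after f: (1 6 2 3)(4 7 5 8)
  after f: (1 2 8 5 6 4)(3 7)

f g' f f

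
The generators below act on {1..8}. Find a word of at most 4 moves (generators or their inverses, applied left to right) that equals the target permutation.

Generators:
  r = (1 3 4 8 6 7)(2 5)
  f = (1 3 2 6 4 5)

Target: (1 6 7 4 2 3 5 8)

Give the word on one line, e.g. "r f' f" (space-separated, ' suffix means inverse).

  after f: (1 3 2 6 4 5)
  after r: (1 4 2 7)(3 5)(6 8)
  after r: (1 8 7 3 2)(4 5)
  after r: (1 6 7 4 2 3 5 8)

f r r r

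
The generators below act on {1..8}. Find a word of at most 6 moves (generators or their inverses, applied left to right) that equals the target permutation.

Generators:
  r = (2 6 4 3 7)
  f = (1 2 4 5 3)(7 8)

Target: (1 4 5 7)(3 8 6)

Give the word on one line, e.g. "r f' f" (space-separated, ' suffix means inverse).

f r f r' f

  after f: (1 2 4 5 3)(7 8)
  after r: (1 6 4 5 7 8 2 3)
  after f: (1 6 5 8 4 3 2)
  after r': (1 2)(3 7)(5 8 6)
  after f: (1 4 5 7)(3 8 6)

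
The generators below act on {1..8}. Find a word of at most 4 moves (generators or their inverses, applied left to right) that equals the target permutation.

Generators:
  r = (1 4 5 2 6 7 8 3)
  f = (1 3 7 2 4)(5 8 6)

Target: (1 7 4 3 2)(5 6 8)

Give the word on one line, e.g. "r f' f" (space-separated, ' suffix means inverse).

f f

  after f: (1 3 7 2 4)(5 8 6)
  after f: (1 7 4 3 2)(5 6 8)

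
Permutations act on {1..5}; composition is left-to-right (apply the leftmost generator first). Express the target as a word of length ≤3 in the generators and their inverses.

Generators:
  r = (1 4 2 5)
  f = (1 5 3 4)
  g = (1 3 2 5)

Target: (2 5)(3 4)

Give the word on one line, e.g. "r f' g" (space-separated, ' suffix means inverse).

g' f'

  after g': (1 5 2 3)
  after f': (2 5)(3 4)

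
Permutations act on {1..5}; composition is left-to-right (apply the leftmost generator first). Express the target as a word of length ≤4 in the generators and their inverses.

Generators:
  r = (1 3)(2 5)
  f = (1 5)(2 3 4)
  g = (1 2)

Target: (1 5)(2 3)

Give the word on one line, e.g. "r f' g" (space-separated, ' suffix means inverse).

  after g': (1 2)
  after r': (1 5 2 3)
  after g': (1 5)(2 3)

g' r' g'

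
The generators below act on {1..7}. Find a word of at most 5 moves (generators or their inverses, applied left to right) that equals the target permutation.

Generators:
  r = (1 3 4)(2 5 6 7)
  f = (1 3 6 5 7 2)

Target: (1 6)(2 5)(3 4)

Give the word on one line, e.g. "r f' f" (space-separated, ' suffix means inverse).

f' r r

  after f': (1 2 7 5 6 3)
  after r: (1 5 7 6 4)
  after r: (1 6)(2 5)(3 4)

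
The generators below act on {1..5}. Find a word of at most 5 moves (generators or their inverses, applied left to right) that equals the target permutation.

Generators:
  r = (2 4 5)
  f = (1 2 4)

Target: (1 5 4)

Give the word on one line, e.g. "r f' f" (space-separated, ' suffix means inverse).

  after r: (2 4 5)
  after f: (1 2)(4 5)
  after r: (1 4 2)
  after r: (1 5 2)
  after f: (1 5 4)

r f r r f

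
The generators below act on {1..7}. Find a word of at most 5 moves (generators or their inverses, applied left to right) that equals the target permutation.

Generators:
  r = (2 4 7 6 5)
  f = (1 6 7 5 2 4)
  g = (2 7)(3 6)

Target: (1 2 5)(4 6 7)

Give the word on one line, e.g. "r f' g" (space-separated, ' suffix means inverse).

  after g: (2 7)(3 6)
  after f: (1 6 3 7 4)(2 5)
  after r: (1 5 4)(3 6)
  after g: (1 5 4)(2 7)
  after f: (1 2 5)(4 6 7)

g f r g f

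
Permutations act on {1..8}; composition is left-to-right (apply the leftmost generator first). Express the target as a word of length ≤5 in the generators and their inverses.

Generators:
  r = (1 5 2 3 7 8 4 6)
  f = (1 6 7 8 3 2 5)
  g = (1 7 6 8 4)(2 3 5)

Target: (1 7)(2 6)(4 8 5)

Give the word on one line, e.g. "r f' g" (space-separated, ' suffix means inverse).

f r' g' f r

  after f: (1 6 7 8 3 2 5)
  after r': (1 4 8 2)(3 5 6)
  after g': (1 8 5 7)(2 4 6)
  after f: (1 3 2 4 7 6 5 8)
  after r: (1 7)(2 6)(4 8 5)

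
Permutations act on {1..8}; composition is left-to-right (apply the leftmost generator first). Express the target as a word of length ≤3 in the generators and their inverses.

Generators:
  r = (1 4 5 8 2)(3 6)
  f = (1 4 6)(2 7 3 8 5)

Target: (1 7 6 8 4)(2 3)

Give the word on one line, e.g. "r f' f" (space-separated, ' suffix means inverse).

  after f': (1 6 4)(2 5 8 3 7)
  after r: (1 3 7)(2 8 6 5)
  after f': (1 7 6 8 4)(2 3)

f' r f'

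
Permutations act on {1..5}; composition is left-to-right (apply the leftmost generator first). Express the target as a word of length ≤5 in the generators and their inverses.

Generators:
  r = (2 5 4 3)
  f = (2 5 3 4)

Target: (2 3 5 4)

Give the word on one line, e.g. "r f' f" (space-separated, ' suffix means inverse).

  after r': (2 3 4 5)
  after f: (2 4 3)
  after r: (2 3 5 4)

r' f r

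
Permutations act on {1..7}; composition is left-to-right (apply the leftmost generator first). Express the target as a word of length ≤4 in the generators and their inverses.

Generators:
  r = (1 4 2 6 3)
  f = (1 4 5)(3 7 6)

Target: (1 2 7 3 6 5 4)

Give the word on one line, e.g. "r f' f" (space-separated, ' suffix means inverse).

r' f' r' f

  after r': (1 3 6 2 4)
  after f': (1 6 2)(3 7)(4 5)
  after r': (1 2 3 7 6 4 5)
  after f: (1 2 7 3 6 5 4)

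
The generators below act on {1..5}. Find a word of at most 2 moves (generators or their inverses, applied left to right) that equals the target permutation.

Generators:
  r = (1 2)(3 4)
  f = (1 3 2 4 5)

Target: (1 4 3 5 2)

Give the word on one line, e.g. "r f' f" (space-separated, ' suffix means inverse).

  after f': (1 5 4 2 3)
  after f': (1 4 3 5 2)

f' f'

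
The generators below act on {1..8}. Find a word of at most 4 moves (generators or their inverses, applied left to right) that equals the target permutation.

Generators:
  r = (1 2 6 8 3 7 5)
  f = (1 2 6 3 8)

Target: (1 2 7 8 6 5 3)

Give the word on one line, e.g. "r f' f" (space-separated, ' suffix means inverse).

  after f': (1 8 3 6 2)
  after r': (1 6)(2 5 7 3)
  after r': (1 2 7 8 6 5 3)

f' r' r'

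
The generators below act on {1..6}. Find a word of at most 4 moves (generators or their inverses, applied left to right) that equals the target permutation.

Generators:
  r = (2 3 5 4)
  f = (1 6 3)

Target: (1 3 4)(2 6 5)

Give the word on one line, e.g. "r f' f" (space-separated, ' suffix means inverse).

  after r: (2 3 5 4)
  after f: (1 6 3 5 4 2)
  after r: (1 6 5 2)(3 4)
  after f: (1 3 4)(2 6 5)

r f r f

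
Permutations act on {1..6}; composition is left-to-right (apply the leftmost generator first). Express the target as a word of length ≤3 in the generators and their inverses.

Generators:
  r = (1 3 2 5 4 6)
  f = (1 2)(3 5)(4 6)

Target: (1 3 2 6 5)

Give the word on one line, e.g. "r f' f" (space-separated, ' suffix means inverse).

f' r'

  after f': (1 2)(3 5)(4 6)
  after r': (1 3 2 6 5)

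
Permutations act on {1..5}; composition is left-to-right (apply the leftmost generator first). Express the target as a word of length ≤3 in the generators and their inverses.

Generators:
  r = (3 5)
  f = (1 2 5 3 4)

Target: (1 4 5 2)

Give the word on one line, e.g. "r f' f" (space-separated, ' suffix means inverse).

f' r'

  after f': (1 4 3 5 2)
  after r': (1 4 5 2)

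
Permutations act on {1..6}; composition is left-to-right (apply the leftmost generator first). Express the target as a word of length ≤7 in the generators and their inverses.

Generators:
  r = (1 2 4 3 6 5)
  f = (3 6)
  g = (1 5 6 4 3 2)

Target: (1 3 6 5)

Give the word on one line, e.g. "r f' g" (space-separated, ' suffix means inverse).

  after g': (1 2 3 4 6 5)
  after g': (1 3 6)(2 4 5)
  after r': (1 4 6 5)
  after r': (1 2)(3 4)
  after g': (1 3 6 5)

g' g' r' r' g'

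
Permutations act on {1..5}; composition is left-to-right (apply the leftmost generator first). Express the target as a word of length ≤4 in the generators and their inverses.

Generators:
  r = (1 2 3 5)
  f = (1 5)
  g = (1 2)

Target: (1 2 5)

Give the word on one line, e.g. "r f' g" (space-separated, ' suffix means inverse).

r r f r'

  after r: (1 2 3 5)
  after r: (1 3)(2 5)
  after f: (1 3 5 2)
  after r': (1 2 5)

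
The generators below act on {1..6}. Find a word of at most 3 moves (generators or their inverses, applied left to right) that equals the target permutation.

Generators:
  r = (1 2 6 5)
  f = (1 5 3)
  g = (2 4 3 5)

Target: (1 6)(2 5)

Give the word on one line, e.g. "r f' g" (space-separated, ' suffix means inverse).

r r

  after r: (1 2 6 5)
  after r: (1 6)(2 5)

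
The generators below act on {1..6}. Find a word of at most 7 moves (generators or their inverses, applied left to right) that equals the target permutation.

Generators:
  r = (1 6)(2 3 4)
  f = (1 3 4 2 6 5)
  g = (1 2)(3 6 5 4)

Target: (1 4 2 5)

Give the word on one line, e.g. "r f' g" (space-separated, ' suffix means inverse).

  after g: (1 2)(3 6 5 4)
  after r: (1 3)(2 6 5)
  after f': (3 5 4)
  after g: (1 2)(3 4 6 5)
  after f': (1 4 2 5)

g r f' g f'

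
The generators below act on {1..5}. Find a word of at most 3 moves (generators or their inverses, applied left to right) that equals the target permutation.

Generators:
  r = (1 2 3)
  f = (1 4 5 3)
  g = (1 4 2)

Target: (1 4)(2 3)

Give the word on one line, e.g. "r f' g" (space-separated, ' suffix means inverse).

  after r': (1 3 2)
  after r': (1 2 3)
  after g': (1 4)(2 3)

r' r' g'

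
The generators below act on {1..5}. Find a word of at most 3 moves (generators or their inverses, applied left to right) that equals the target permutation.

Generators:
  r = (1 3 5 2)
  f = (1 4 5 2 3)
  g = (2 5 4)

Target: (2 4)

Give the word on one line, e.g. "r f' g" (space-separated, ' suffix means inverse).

r g' f

  after r: (1 3 5 2)
  after g': (1 3 2)(4 5)
  after f: (2 4)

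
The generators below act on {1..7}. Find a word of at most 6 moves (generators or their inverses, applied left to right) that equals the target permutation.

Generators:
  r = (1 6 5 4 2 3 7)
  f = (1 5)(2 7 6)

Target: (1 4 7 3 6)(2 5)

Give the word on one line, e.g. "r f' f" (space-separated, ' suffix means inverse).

  after f': (1 5)(2 6 7)
  after r: (1 4 2 5 6)(3 7)
  after f': (1 4 6 5 7 3 2)
  after f': (1 4 7 3 6)(2 5)

f' r f' f'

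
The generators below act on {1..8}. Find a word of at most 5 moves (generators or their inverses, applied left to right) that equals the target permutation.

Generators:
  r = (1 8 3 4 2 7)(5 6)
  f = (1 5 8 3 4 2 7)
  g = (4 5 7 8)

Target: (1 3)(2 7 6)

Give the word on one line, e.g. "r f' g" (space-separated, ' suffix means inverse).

g' r g f' g

  after g': (4 8 7 5)
  after r: (1 8)(2 7 6 5)(3 4)
  after g: (1 4 3 5 2 8)(6 7)
  after f': (1 3)(2 5 4 8 7 6)
  after g: (1 3)(2 7 6)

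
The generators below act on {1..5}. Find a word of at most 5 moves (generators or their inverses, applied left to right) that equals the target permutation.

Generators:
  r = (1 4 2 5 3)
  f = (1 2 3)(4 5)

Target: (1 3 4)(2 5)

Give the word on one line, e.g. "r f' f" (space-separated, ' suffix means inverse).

  after r': (1 3 5 2 4)
  after f': (1 2 5)(3 4)
  after f': (2 4)(3 5)
  after f': (1 3 4)(2 5)

r' f' f' f'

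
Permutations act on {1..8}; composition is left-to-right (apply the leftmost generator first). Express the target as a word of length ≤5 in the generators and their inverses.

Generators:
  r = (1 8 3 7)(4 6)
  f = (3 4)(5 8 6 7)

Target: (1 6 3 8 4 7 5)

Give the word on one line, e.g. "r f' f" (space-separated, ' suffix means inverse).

  after r': (1 7 3 8)(4 6)
  after r': (1 3)(7 8)
  after f': (1 4 3)(5 7)(6 8)
  after r: (1 6 3 8 4 7 5)

r' r' f' r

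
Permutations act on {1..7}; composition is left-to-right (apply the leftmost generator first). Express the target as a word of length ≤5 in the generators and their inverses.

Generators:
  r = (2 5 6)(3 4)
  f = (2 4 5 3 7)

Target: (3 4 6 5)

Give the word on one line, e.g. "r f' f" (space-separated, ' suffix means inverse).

f r f' f' f'

  after f: (2 4 5 3 7)
  after r: (2 3 7 5 4 6)
  after f': (2 5)(4 6 7)
  after f': (2 4 6 3 5 7)
  after f': (3 4 6 5)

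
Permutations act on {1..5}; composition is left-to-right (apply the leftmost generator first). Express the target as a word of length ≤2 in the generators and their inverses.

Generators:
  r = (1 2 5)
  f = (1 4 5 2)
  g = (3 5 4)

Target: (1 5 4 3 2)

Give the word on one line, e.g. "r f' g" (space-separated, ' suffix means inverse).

g r'

  after g: (3 5 4)
  after r': (1 5 4 3 2)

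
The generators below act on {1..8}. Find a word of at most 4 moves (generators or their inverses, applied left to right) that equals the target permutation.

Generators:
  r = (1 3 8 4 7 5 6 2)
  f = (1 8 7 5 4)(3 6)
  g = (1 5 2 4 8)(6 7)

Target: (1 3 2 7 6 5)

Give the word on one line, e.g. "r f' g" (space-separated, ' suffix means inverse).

f r' g

  after f: (1 8 7 5 4)(3 6)
  after r': (1 3 5 8 4 2 6)
  after g: (1 3 2 7 6 5)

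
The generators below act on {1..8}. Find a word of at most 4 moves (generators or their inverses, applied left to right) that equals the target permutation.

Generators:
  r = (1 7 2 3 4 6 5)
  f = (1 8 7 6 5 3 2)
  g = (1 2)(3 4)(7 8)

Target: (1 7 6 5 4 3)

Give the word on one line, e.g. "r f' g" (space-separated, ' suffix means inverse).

f g

  after f: (1 8 7 6 5 3 2)
  after g: (1 7 6 5 4 3)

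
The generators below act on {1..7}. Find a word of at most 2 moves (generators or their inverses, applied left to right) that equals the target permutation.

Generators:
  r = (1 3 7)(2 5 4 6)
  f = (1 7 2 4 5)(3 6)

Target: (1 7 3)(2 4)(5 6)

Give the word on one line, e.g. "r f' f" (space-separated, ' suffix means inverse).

  after r: (1 3 7)(2 5 4 6)
  after r: (1 7 3)(2 4)(5 6)

r r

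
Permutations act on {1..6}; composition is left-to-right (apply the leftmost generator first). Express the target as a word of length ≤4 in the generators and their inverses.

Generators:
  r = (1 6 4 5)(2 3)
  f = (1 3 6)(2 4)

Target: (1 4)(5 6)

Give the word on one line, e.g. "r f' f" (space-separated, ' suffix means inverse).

r r

  after r: (1 6 4 5)(2 3)
  after r: (1 4)(5 6)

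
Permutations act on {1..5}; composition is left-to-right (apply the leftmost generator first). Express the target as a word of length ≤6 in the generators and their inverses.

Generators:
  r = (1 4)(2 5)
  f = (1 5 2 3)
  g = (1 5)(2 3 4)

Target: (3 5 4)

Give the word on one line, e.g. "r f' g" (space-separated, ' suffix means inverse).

  after r: (1 4)(2 5)
  after g: (1 2)(3 4 5)
  after r': (1 5 3)(2 4)
  after g: (3 5 4)

r g r' g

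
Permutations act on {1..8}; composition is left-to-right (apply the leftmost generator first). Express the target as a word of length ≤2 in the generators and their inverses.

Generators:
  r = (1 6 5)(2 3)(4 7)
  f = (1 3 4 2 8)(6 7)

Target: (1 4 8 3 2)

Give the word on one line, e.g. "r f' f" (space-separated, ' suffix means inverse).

  after f: (1 3 4 2 8)(6 7)
  after f: (1 4 8 3 2)

f f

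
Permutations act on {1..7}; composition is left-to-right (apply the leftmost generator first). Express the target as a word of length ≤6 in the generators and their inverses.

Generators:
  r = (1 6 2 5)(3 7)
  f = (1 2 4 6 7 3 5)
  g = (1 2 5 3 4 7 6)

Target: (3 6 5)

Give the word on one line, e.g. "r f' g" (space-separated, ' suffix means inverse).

g f' r' g' f'

  after g: (1 2 5 3 4 7 6)
  after f': (2 3)(4 6 5 7)
  after r': (1 5 3 6 2 7 4)
  after g': (1 2 4 6)(3 7)
  after f': (3 6 5)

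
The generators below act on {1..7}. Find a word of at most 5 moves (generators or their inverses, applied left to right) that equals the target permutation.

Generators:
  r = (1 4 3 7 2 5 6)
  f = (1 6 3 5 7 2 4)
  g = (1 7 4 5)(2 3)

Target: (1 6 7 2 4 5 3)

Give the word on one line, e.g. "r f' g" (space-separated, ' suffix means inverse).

r g' r' f'

  after r: (1 4 3 7 2 5 6)
  after g': (1 7 3)(2 4)(5 6)
  after r': (1 3 6 2)(4 7)
  after f': (1 6 7 2 4 5 3)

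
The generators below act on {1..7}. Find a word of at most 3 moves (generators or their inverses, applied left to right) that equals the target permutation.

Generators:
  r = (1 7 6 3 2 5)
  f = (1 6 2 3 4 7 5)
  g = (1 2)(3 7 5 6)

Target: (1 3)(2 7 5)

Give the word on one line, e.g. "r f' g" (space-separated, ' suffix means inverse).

r g'

  after r: (1 7 6 3 2 5)
  after g': (1 3)(2 7 5)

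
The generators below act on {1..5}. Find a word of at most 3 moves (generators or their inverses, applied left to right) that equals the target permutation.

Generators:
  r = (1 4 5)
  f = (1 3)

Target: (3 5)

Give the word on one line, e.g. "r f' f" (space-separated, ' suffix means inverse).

  after r: (1 4 5)
  after f: (1 4 5 3)
  after r': (3 5)

r f r'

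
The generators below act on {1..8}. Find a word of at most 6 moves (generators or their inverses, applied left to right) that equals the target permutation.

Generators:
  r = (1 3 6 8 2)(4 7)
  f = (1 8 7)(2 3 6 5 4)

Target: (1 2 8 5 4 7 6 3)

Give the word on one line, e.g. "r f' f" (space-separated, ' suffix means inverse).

  after r: (1 3 6 8 2)(4 7)
  after f': (1 2 7 5 6)(4 8)
  after r: (2 4)(3 6)(5 8 7)
  after r: (1 3 8 4)(2 7 5)
  after f': (1 2 8 5 4 7 6 3)

r f' r r f'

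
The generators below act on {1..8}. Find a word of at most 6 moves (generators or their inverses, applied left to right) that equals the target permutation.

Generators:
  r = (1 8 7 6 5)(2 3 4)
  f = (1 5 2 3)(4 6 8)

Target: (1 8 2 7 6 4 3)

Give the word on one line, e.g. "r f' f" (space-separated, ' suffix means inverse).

  after f: (1 5 2 3)(4 6 8)
  after r': (1 6)(3 5 4 7 8)
  after r': (1 7)(2 4 8)(3 6 5)
  after f: (1 7 5)(2 6)(3 8)
  after r': (1 8 2 7 6 4 3)

f r' r' f r'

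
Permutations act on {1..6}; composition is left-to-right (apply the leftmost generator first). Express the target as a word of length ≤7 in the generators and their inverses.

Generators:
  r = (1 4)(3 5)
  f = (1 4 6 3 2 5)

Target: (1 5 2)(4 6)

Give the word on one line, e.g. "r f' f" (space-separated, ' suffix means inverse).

  after f': (1 5 2 3 6 4)
  after f': (1 2 6)(3 4 5)
  after r': (1 2 6 4 3)
  after f': (1 3 5 2 4 6)
  after r': (1 5 2)(4 6)

f' f' r' f' r'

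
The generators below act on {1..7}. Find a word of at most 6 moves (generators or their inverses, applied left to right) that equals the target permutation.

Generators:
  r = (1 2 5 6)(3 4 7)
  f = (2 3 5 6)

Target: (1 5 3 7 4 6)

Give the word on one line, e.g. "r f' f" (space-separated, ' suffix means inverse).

  after r': (1 6 5 2)(3 7 4)
  after f: (1 2)(3 7 4 5)
  after r': (2 6 5 7 3 4)
  after r': (1 6 2 5 4)
  after r': (1 5 3 7 4 6)

r' f r' r' r'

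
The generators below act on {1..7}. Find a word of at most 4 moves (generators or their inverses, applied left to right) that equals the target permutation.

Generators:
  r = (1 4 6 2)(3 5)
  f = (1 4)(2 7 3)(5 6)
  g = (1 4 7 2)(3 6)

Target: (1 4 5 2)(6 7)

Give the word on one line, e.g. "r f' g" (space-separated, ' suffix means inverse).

r g' r

  after r: (1 4 6 2)(3 5)
  after g': (3 5 6 7 4)
  after r: (1 4 5 2)(6 7)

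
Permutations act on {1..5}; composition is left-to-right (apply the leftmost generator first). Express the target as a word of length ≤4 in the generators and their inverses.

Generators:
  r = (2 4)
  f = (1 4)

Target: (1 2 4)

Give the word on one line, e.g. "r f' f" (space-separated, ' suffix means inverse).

  after f: (1 4)
  after r': (1 2 4)

f r'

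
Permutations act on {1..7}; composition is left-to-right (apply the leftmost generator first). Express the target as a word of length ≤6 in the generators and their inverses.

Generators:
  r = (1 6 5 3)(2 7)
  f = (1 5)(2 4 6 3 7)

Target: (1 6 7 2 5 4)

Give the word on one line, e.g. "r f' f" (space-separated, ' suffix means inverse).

f f r' f'

  after f: (1 5)(2 4 6 3 7)
  after f: (2 6 7 4 3)
  after r': (1 3 7 4 5 6 2)
  after f': (1 6 7 2 5 4)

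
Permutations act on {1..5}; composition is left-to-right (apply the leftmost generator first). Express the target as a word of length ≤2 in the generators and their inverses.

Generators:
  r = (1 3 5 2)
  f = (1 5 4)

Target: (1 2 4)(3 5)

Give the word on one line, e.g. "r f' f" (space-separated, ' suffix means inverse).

  after r': (1 2 5 3)
  after f: (1 2 4)(3 5)

r' f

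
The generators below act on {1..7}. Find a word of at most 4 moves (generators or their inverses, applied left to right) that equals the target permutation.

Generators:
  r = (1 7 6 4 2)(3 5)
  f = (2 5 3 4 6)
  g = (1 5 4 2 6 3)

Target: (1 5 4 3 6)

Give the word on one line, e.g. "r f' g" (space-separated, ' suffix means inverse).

  after g: (1 5 4 2 6 3)
  after g: (1 4 6)(2 3 5)
  after f': (1 3 2 5 6)
  after f': (1 5 4 3 6)

g g f' f'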